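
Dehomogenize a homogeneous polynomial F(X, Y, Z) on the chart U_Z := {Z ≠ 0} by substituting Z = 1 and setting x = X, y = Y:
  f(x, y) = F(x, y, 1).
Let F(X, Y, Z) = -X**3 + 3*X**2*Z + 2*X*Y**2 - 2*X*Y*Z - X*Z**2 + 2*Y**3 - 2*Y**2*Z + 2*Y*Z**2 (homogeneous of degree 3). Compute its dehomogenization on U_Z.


f(x, y) = -x**3 + 3*x**2 + 2*x*y**2 - 2*x*y - x + 2*y**3 - 2*y**2 + 2*y

On U_Z we set Z = 1. Each monomial c·X^i·Y^j·Z^k in F becomes c·x^i·y^j·1^k = c·x^i·y^j.
Substituting Z = 1: F(X, Y, 1) = -x**3 + 3*x**2 + 2*x*y**2 - 2*x*y - x + 2*y**3 - 2*y**2 + 2*y.
Note: deg(f) ≤ deg(F) = 3; strict inequality happens when F is divisible by Z (lost terms).


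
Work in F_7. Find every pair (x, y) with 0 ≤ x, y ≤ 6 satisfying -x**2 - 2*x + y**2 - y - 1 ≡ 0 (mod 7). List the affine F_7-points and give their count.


Affine F_7-points: {(2, 2), (2, 6), (3, 2), (3, 6), (6, 0), (6, 1)}; count = 6.

For each of the 49 pairs (x, y) ∈ F_7², evaluate f(x, y) mod 7. Record the zeros.
  x = 0: [0↦6, 1↦6, 2↦1, 3↦5, 4↦4, 5↦5, 6↦1]  zeros at y ∈ ∅
  x = 1: [0↦3, 1↦3, 2↦5, 3↦2, 4↦1, 5↦2, 6↦5]  zeros at y ∈ ∅
  x = 2: [0↦5, 1↦5, 2↦0, 3↦4, 4↦3, 5↦4, 6↦0]  zeros at y ∈ {2, 6}
  x = 3: [0↦5, 1↦5, 2↦0, 3↦4, 4↦3, 5↦4, 6↦0]  zeros at y ∈ {2, 6}
  x = 4: [0↦3, 1↦3, 2↦5, 3↦2, 4↦1, 5↦2, 6↦5]  zeros at y ∈ ∅
  x = 5: [0↦6, 1↦6, 2↦1, 3↦5, 4↦4, 5↦5, 6↦1]  zeros at y ∈ ∅
  x = 6: [0↦0, 1↦0, 2↦2, 3↦6, 4↦5, 5↦6, 6↦2]  zeros at y ∈ {0, 1}
Collecting zeros: affine points = {(2, 2), (2, 6), (3, 2), (3, 6), (6, 0), (6, 1)}.
Total count |C(F_7)_aff| = 6.


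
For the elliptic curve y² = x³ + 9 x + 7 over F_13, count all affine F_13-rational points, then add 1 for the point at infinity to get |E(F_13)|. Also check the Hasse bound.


Affine points = {(1, 2), (1, 11), (3, 3), (3, 10), (4, 4), (4, 9), (6, 2), (6, 11), (7, 6), (7, 7), (12, 6), (12, 7)}; affine count = 12; |E(F_13)| = 13.

Discriminant check: Δ ∝ 4a³ + 27b² = 4·9³ + 27·7² = 4·729 + 27·49 ≡ 1 (mod 13). Nonzero ⇒ E is nonsingular.
For each x ∈ F_13, compute rhs = x³ + 9·x + 7 mod 13, then count y ∈ F_13 with y² ≡ rhs.
  x = 0: rhs = 7, matching y values: none (0 points).
  x = 1: rhs = 4, matching y values: 2, 11 (2 points).
  x = 2: rhs = 7, matching y values: none (0 points).
  x = 3: rhs = 9, matching y values: 3, 10 (2 points).
  x = 4: rhs = 3, matching y values: 4, 9 (2 points).
  x = 5: rhs = 8, matching y values: none (0 points).
  x = 6: rhs = 4, matching y values: 2, 11 (2 points).
  x = 7: rhs = 10, matching y values: 6, 7 (2 points).
  x = 8: rhs = 6, matching y values: none (0 points).
  x = 9: rhs = 11, matching y values: none (0 points).
  x = 10: rhs = 5, matching y values: none (0 points).
  x = 11: rhs = 7, matching y values: none (0 points).
  x = 12: rhs = 10, matching y values: 6, 7 (2 points).
Total affine count: 12.
Full point count |E(F_13)| = 12 + 1 = 13.
Hasse bound: |13 − (13+1)| = |-1| = 1 ≤ 2√13 ≈ 7.2111 ✓.


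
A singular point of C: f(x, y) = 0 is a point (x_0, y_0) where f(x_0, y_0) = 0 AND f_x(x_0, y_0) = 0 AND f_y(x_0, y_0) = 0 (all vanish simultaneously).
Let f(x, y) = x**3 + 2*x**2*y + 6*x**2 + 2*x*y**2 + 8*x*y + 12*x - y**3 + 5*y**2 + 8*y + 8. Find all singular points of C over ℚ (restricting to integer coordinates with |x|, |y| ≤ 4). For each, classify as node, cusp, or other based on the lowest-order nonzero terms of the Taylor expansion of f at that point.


Singular points: {(-2, 0)}; classification: cusp.

Compute partial derivatives:
  f_x = 3*x**2 + 4*x*y + 12*x + 2*y**2 + 8*y + 12.
  f_y = 2*x**2 + 4*x*y + 8*x - 3*y**2 + 10*y + 8.
Scan x_0 ∈ {−4, ..., 4}. For each x_0, f_y(x_0, y) is a polynomial in y; find its integer roots y ∈ {−4, ..., 4}, then test f_x and f at those candidates.
  x = -4: f_y(-4, y) = -3*y**2 - 6*y + 8; no integer root y with |y| ≤ 4.
  x = -3: f_y(-3, y) = -3*y**2 - 2*y + 2; no integer root y with |y| ≤ 4.
  x = -2: f_y(-2, y) = -3*y**2 + 2*y; vanishes at y ∈ {0}. (-2, 0): f_x = 0, f = 0 — SINGULAR.
  x = -1: f_y(-1, y) = -3*y**2 + 6*y + 2; no integer root y with |y| ≤ 4.
  x = 0: f_y(0, y) = -3*y**2 + 10*y + 8; vanishes at y ∈ {4}. (0, 4): f_x = 76 ≠ 0.
  x = 1: f_y(1, y) = -3*y**2 + 14*y + 18; no integer root y with |y| ≤ 4.
  x = 2: f_y(2, y) = -3*y**2 + 18*y + 32; no integer root y with |y| ≤ 4.
  x = 3: f_y(3, y) = -3*y**2 + 22*y + 50; no integer root y with |y| ≤ 4.
  x = 4: f_y(4, y) = -3*y**2 + 26*y + 72; no integer root y with |y| ≤ 4.
Only singular point on the grid: (-2, 0).
Classify: substitute x = -2 + u, y = 0 + v and expand: f = u**3 + 2*u**2*v + 2*u*v**2 - v**3 + v**2.
No constant or linear terms (consistent with a singular point). Quadratic part: v**2. Cubic part: u**3 + 2*u**2*v + 2*u*v**2 - v**3.
The quadratic part v**2 is a perfect square, so there is a single (double) tangent line v = 0, i.e. y = 0. Restricting the cubic part to that line (v = 0) leaves u**3 ≠ 0, so f is not divisible by v and the branch is v² ≈ -u**3 to lowest order — this is a cusp.
Classification: cusp.


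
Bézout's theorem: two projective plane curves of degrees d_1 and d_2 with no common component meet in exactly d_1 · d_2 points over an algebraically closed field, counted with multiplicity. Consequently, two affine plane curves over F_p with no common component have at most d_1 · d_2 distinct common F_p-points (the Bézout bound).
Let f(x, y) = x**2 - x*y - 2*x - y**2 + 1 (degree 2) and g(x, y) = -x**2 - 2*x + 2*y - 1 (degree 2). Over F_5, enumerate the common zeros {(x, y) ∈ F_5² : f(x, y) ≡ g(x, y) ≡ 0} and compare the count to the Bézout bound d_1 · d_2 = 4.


Common zeros: ∅; count = 0; Bézout bound = 4.

deg(f) = 2, deg(g) = 2, so Bézout bound = 4.
Scan x ∈ F_5. For each x, list the y ∈ F_5 with f(x, y) ≡ 0 and those with g(x, y) ≡ 0 (mod 5); the common zeros in that column are the intersection.
  x = 0: f ≡ 0 at y ∈ {1, 4}; g ≡ 0 at y ∈ {3}; common: ∅.
  x = 1: f ≡ 0 at y ∈ {0, 4}; g ≡ 0 at y ∈ {2}; common: ∅.
  x = 2: f ≡ 0 at y ∈ ∅; g ≡ 0 at y ∈ {2}; common: ∅.
  x = 3: f ≡ 0 at y ∈ {1}; g ≡ 0 at y ∈ {3}; common: ∅.
  x = 4: f ≡ 0 at y ∈ ∅; g ≡ 0 at y ∈ {0}; common: ∅.
Collecting: common zeros = ∅, so the count is 0.
Comparison with the Bézout bound: 0 ≤ 4 = deg(f)·deg(g), as expected for curves with no common component (the affine F_5-count falls short of the bound because intersections may lie at infinity, over extension fields, or carry multiplicity).


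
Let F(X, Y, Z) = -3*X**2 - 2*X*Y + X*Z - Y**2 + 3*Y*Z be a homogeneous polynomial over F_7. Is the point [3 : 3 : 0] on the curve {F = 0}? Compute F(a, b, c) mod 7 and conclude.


F(3,3,0) ≡ 2 (mod 7); P is NOT on the curve.

Evaluate F(3, 3, 0) term-by-term (mod 7).
  -3*X**2 ↦ -3·9·1·1 = -27
  -2*X*Y ↦ -2·3·3·1 = -18
  X*Z ↦ 1·3·1·0 = 0
  -Y**2 ↦ -1·1·9·1 = -9
  3*Y*Z ↦ 3·1·3·0 = 0
Sum: F(3, 3, 0) = (-27) + (-18) + (0) + (-9) + (0) = -54.
Reducing mod 7: -54 ≡ 2 (mod 7).
Since F(a, b, c) ≡ 2 ≠ 0 (mod 7), P does NOT lie on the curve.


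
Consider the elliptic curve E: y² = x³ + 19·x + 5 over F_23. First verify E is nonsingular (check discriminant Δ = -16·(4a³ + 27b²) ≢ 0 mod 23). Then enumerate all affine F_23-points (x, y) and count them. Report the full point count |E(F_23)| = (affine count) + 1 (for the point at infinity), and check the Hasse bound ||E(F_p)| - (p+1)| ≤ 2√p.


Affine points = {(1, 5), (1, 18), (5, 8), (5, 15), (6, 6), (6, 17), (8, 5), (8, 18), (9, 10), (9, 13), (11, 2), (11, 21), (12, 11), (12, 12), (14, 5), (14, 18), (15, 10), (15, 13), (16, 9), (16, 14), (19, 7), (19, 16), (20, 6), (20, 17), (22, 10), (22, 13)}; affine count = 26; |E(F_23)| = 27.

Discriminant check: Δ ∝ 4a³ + 27b² = 4·19³ + 27·5² = 4·6859 + 27·25 ≡ 5 (mod 23). Nonzero ⇒ E is nonsingular.
For each x ∈ F_23, compute rhs = x³ + 19·x + 5 mod 23, then count y ∈ F_23 with y² ≡ rhs.
  x = 0: rhs = 5, matching y values: none (0 points).
  x = 1: rhs = 2, matching y values: 5, 18 (2 points).
  x = 2: rhs = 5, matching y values: none (0 points).
  x = 3: rhs = 20, matching y values: none (0 points).
  x = 4: rhs = 7, matching y values: none (0 points).
  x = 5: rhs = 18, matching y values: 8, 15 (2 points).
  x = 6: rhs = 13, matching y values: 6, 17 (2 points).
  x = 7: rhs = 21, matching y values: none (0 points).
  x = 8: rhs = 2, matching y values: 5, 18 (2 points).
  x = 9: rhs = 8, matching y values: 10, 13 (2 points).
  x = 10: rhs = 22, matching y values: none (0 points).
  x = 11: rhs = 4, matching y values: 2, 21 (2 points).
  x = 12: rhs = 6, matching y values: 11, 12 (2 points).
  x = 13: rhs = 11, matching y values: none (0 points).
  x = 14: rhs = 2, matching y values: 5, 18 (2 points).
  x = 15: rhs = 8, matching y values: 10, 13 (2 points).
  x = 16: rhs = 12, matching y values: 9, 14 (2 points).
  x = 17: rhs = 20, matching y values: none (0 points).
  x = 18: rhs = 15, matching y values: none (0 points).
  x = 19: rhs = 3, matching y values: 7, 16 (2 points).
  x = 20: rhs = 13, matching y values: 6, 17 (2 points).
  x = 21: rhs = 5, matching y values: none (0 points).
  x = 22: rhs = 8, matching y values: 10, 13 (2 points).
Total affine count: 26.
Full point count |E(F_23)| = 26 + 1 = 27.
Hasse bound: |27 − (23+1)| = |3| = 3 ≤ 2√23 ≈ 9.5917 ✓.


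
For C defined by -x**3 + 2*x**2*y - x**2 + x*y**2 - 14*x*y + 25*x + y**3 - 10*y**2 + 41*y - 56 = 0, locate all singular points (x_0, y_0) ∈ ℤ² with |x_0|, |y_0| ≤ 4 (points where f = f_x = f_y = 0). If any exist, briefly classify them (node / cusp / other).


Singular points: {(2, 3)}; classification: node.

Compute partial derivatives:
  f_x = -3*x**2 + 4*x*y - 2*x + y**2 - 14*y + 25.
  f_y = 2*x**2 + 2*x*y - 14*x + 3*y**2 - 20*y + 41.
Scan x_0 ∈ {−4, ..., 4}. For each x_0, f_y(x_0, y) is a polynomial in y; find its integer roots y ∈ {−4, ..., 4}, then test f_x and f at those candidates.
  x = -4: f_y(-4, y) = 3*y**2 - 28*y + 129; no integer root y with |y| ≤ 4.
  x = -3: f_y(-3, y) = 3*y**2 - 26*y + 101; no integer root y with |y| ≤ 4.
  x = -2: f_y(-2, y) = 3*y**2 - 24*y + 77; no integer root y with |y| ≤ 4.
  x = -1: f_y(-1, y) = 3*y**2 - 22*y + 57; no integer root y with |y| ≤ 4.
  x = 0: f_y(0, y) = 3*y**2 - 20*y + 41; no integer root y with |y| ≤ 4.
  x = 1: f_y(1, y) = 3*y**2 - 18*y + 29; no integer root y with |y| ≤ 4.
  x = 2: f_y(2, y) = 3*y**2 - 16*y + 21; vanishes at y ∈ {3}. (2, 3): f_x = 0, f = 0 — SINGULAR.
  x = 3: f_y(3, y) = 3*y**2 - 14*y + 17; no integer root y with |y| ≤ 4.
  x = 4: f_y(4, y) = 3*y**2 - 12*y + 17; no integer root y with |y| ≤ 4.
Only singular point on the grid: (2, 3).
Classify: substitute x = 2 + u, y = 3 + v and expand: f = -u**3 + 2*u**2*v - u**2 + u*v**2 + v**3 + v**2.
No constant or linear terms (consistent with a singular point). Quadratic part: -u**2 + v**2. Cubic part: -u**3 + 2*u**2*v + u*v**2 + v**3.
The quadratic part v**2 - u**2 = (v − u)(v + u) splits into two distinct linear factors, so there are two distinct tangent lines y − 3 = ±(x − 2) — this is a node (ordinary double point).
Classification: node.


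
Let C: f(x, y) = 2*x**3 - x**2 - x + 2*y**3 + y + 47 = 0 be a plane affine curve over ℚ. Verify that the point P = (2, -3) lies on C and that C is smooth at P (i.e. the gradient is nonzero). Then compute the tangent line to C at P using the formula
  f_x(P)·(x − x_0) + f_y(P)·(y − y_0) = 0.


Tangent line at P: 19*x + 55*y + 127 = 0.

Step 1: f(2, -3) = 0, so P lies on C.
Step 2: partial derivatives
  f_x(x, y) = 6*x**2 - 2*x - 1, f_y(x, y) = 6*y**2 + 1.
  f_x(P) = 19, f_y(P) = 55 (gradient nonzero, so P is smooth).
Step 3: tangent line at P: 19·(x − 2) + 55·(y − -3) = 0.
Expanding: 19*x + 55*y + 127 = 0.


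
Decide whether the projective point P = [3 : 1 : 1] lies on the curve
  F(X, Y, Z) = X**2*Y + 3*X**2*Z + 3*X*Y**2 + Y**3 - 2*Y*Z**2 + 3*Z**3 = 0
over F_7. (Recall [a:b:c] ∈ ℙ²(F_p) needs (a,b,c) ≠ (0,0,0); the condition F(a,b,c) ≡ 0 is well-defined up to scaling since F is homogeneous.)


F(3,1,1) ≡ 5 (mod 7); P is NOT on the curve.

Evaluate F(3, 1, 1) term-by-term (mod 7).
  X**2*Y ↦ 1·9·1·1 = 9
  3*X**2*Z ↦ 3·9·1·1 = 27
  3*X*Y**2 ↦ 3·3·1·1 = 9
  Y**3 ↦ 1·1·1·1 = 1
  -2*Y*Z**2 ↦ -2·1·1·1 = -2
  3*Z**3 ↦ 3·1·1·1 = 3
Sum: F(3, 1, 1) = (9) + (27) + (9) + (1) + (-2) + (3) = 47.
Reducing mod 7: 47 ≡ 5 (mod 7).
Since F(a, b, c) ≡ 5 ≠ 0 (mod 7), P does NOT lie on the curve.


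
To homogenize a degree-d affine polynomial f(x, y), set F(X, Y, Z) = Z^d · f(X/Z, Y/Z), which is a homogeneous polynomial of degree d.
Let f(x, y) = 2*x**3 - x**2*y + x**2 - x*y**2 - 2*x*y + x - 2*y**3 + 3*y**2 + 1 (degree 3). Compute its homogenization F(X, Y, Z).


F(X, Y, Z) = 2*X**3 - X**2*Y + X**2*Z - X*Y**2 - 2*X*Y*Z + X*Z**2 - 2*Y**3 + 3*Y**2*Z + Z**3

deg(f) = 3.
Substitute x = X/Z, y = Y/Z into f, then multiply by Z^3.
  monomial 2·x^3·y^0 ↦ 2·X^3·Y^0·Z^0.
  monomial -1·x^2·y^1 ↦ -1·X^2·Y^1·Z^0.
  monomial 1·x^2·y^0 ↦ 1·X^2·Y^0·Z^1.
  monomial -1·x^1·y^2 ↦ -1·X^1·Y^2·Z^0.
  monomial -2·x^1·y^1 ↦ -2·X^1·Y^1·Z^1.
  monomial 1·x^1·y^0 ↦ 1·X^1·Y^0·Z^2.
  monomial -2·x^0·y^3 ↦ -2·X^0·Y^3·Z^0.
  monomial 3·x^0·y^2 ↦ 3·X^0·Y^2·Z^1.
  monomial 1·x^0·y^0 ↦ 1·X^0·Y^0·Z^3.
Collecting: F(X, Y, Z) = 2*X**3 - X**2*Y + X**2*Z - X*Y**2 - 2*X*Y*Z + X*Z**2 - 2*Y**3 + 3*Y**2*Z + Z**3.


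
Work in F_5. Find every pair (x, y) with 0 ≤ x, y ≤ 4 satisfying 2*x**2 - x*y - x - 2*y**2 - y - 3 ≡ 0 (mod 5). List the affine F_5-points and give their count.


Affine F_5-points: {(4, 0)}; count = 1.

For each of the 25 pairs (x, y) ∈ F_5², evaluate f(x, y) mod 5. Record the zeros.
  x = 0: [0↦2, 1↦4, 2↦2, 3↦1, 4↦1]  zeros at y ∈ ∅
  x = 1: [0↦3, 1↦4, 2↦1, 3↦4, 4↦3]  zeros at y ∈ ∅
  x = 2: [0↦3, 1↦3, 2↦4, 3↦1, 4↦4]  zeros at y ∈ ∅
  x = 3: [0↦2, 1↦1, 2↦1, 3↦2, 4↦4]  zeros at y ∈ ∅
  x = 4: [0↦0, 1↦3, 2↦2, 3↦2, 4↦3]  zeros at y ∈ {0}
Collecting zeros: affine points = {(4, 0)}.
Total count |C(F_5)_aff| = 1.


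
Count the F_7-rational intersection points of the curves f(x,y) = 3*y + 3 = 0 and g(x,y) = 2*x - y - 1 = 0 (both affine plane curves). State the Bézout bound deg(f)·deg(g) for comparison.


Common zeros: {(0, 6)}; count = 1; Bézout bound = 1.

deg(f) = 1, deg(g) = 1, so Bézout bound = 1.
Scan x ∈ F_7. For each x, list the y ∈ F_7 with f(x, y) ≡ 0 and those with g(x, y) ≡ 0 (mod 7); the common zeros in that column are the intersection.
  x = 0: f ≡ 0 at y ∈ {6}; g ≡ 0 at y ∈ {6}; common: {6}.
  x = 1: f ≡ 0 at y ∈ {6}; g ≡ 0 at y ∈ {1}; common: ∅.
  x = 2: f ≡ 0 at y ∈ {6}; g ≡ 0 at y ∈ {3}; common: ∅.
  x = 3: f ≡ 0 at y ∈ {6}; g ≡ 0 at y ∈ {5}; common: ∅.
  x = 4: f ≡ 0 at y ∈ {6}; g ≡ 0 at y ∈ {0}; common: ∅.
  x = 5: f ≡ 0 at y ∈ {6}; g ≡ 0 at y ∈ {2}; common: ∅.
  x = 6: f ≡ 0 at y ∈ {6}; g ≡ 0 at y ∈ {4}; common: ∅.
Collecting: common zeros = {(0, 6)}, so the count is 1.
Comparison with the Bézout bound: 1 ≤ 1 = deg(f)·deg(g), as expected for curves with no common component (the bound is attained).


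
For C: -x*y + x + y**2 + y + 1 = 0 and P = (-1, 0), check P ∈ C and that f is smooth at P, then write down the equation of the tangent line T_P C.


Tangent line at P: x + 2*y + 1 = 0.

Step 1: f(-1, 0) = 0, so P lies on C.
Step 2: partial derivatives
  f_x(x, y) = 1 - y, f_y(x, y) = -x + 2*y + 1.
  f_x(P) = 1, f_y(P) = 2 (gradient nonzero, so P is smooth).
Step 3: tangent line at P: 1·(x − -1) + 2·(y − 0) = 0.
Expanding: x + 2*y + 1 = 0.


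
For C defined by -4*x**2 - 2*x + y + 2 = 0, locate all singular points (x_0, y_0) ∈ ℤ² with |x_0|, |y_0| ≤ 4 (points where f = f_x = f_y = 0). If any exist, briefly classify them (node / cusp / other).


No singular points in the scanned grid; C is smooth there.

Compute partial derivatives:
  f_x = -8*x - 2.
  f_y = 1.
f_y = 1 is a nonzero constant, so f_y never vanishes: no point (x, y) can satisfy f = f_x = f_y = 0. In particular no (x, y) ∈ {−4, ..., 4}² is singular; the curve is smooth.


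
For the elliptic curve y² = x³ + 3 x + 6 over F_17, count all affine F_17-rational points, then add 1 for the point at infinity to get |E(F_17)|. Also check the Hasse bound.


Affine points = {(3, 5), (3, 12), (6, 6), (6, 11), (7, 8), (7, 9), (8, 7), (8, 10), (10, 4), (10, 13), (12, 6), (12, 11), (13, 7), (13, 10), (14, 2), (14, 15), (15, 3), (15, 14), (16, 6), (16, 11)}; affine count = 20; |E(F_17)| = 21.

Discriminant check: Δ ∝ 4a³ + 27b² = 4·3³ + 27·6² = 4·27 + 27·36 ≡ 9 (mod 17). Nonzero ⇒ E is nonsingular.
For each x ∈ F_17, compute rhs = x³ + 3·x + 6 mod 17, then count y ∈ F_17 with y² ≡ rhs.
  x = 0: rhs = 6, matching y values: none (0 points).
  x = 1: rhs = 10, matching y values: none (0 points).
  x = 2: rhs = 3, matching y values: none (0 points).
  x = 3: rhs = 8, matching y values: 5, 12 (2 points).
  x = 4: rhs = 14, matching y values: none (0 points).
  x = 5: rhs = 10, matching y values: none (0 points).
  x = 6: rhs = 2, matching y values: 6, 11 (2 points).
  x = 7: rhs = 13, matching y values: 8, 9 (2 points).
  x = 8: rhs = 15, matching y values: 7, 10 (2 points).
  x = 9: rhs = 14, matching y values: none (0 points).
  x = 10: rhs = 16, matching y values: 4, 13 (2 points).
  x = 11: rhs = 10, matching y values: none (0 points).
  x = 12: rhs = 2, matching y values: 6, 11 (2 points).
  x = 13: rhs = 15, matching y values: 7, 10 (2 points).
  x = 14: rhs = 4, matching y values: 2, 15 (2 points).
  x = 15: rhs = 9, matching y values: 3, 14 (2 points).
  x = 16: rhs = 2, matching y values: 6, 11 (2 points).
Total affine count: 20.
Full point count |E(F_17)| = 20 + 1 = 21.
Hasse bound: |21 − (17+1)| = |3| = 3 ≤ 2√17 ≈ 8.2462 ✓.


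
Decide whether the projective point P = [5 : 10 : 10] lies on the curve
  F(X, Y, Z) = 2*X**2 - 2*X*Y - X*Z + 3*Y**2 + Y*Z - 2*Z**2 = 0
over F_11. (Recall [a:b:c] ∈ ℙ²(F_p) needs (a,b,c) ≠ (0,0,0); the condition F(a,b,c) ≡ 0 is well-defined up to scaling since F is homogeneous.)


F(5,10,10) ≡ 1 (mod 11); P is NOT on the curve.

Evaluate F(5, 10, 10) term-by-term (mod 11).
  2*X**2 ↦ 2·25·1·1 = 50
  -2*X*Y ↦ -2·5·10·1 = -100
  -X*Z ↦ -1·5·1·10 = -50
  3*Y**2 ↦ 3·1·100·1 = 300
  Y*Z ↦ 1·1·10·10 = 100
  -2*Z**2 ↦ -2·1·1·100 = -200
Sum: F(5, 10, 10) = (50) + (-100) + (-50) + (300) + (100) + (-200) = 100.
Reducing mod 11: 100 ≡ 1 (mod 11).
Since F(a, b, c) ≡ 1 ≠ 0 (mod 11), P does NOT lie on the curve.


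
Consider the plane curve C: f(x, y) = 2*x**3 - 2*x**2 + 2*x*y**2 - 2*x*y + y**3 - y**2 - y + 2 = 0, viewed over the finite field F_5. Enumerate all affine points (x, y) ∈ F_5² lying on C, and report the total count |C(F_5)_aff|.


Affine F_5-points: {(1, 4), (2, 0), (2, 2)}; count = 3.

For each of the 25 pairs (x, y) ∈ F_5², evaluate f(x, y) mod 5. Record the zeros.
  x = 0: [0↦2, 1↦1, 2↦4, 3↦2, 4↦1]  zeros at y ∈ ∅
  x = 1: [0↦2, 1↦1, 2↦3, 3↦4, 4↦0]  zeros at y ∈ {4}
  x = 2: [0↦0, 1↦4, 2↦0, 3↦4, 4↦2]  zeros at y ∈ {0, 2}
  x = 3: [0↦3, 1↦2, 2↦2, 3↦4, 4↦4]  zeros at y ∈ ∅
  x = 4: [0↦3, 1↦2, 2↦1, 3↦1, 4↦3]  zeros at y ∈ ∅
Collecting zeros: affine points = {(1, 4), (2, 0), (2, 2)}.
Total count |C(F_5)_aff| = 3.


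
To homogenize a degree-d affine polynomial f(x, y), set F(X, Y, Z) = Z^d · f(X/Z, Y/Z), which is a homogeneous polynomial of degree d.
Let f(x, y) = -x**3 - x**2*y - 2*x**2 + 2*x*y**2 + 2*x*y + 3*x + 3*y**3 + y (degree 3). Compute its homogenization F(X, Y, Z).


F(X, Y, Z) = -X**3 - X**2*Y - 2*X**2*Z + 2*X*Y**2 + 2*X*Y*Z + 3*X*Z**2 + 3*Y**3 + Y*Z**2

deg(f) = 3.
Substitute x = X/Z, y = Y/Z into f, then multiply by Z^3.
  monomial -1·x^3·y^0 ↦ -1·X^3·Y^0·Z^0.
  monomial -1·x^2·y^1 ↦ -1·X^2·Y^1·Z^0.
  monomial -2·x^2·y^0 ↦ -2·X^2·Y^0·Z^1.
  monomial 2·x^1·y^2 ↦ 2·X^1·Y^2·Z^0.
  monomial 2·x^1·y^1 ↦ 2·X^1·Y^1·Z^1.
  monomial 3·x^1·y^0 ↦ 3·X^1·Y^0·Z^2.
  monomial 3·x^0·y^3 ↦ 3·X^0·Y^3·Z^0.
  monomial 1·x^0·y^1 ↦ 1·X^0·Y^1·Z^2.
Collecting: F(X, Y, Z) = -X**3 - X**2*Y - 2*X**2*Z + 2*X*Y**2 + 2*X*Y*Z + 3*X*Z**2 + 3*Y**3 + Y*Z**2.


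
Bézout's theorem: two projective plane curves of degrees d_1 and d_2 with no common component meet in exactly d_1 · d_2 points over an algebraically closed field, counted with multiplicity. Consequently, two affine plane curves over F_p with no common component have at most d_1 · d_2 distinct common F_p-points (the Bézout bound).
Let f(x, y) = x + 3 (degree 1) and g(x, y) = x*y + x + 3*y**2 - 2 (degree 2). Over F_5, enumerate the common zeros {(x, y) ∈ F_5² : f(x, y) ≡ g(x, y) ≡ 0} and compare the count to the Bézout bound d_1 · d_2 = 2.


Common zeros: {(2, 0), (2, 1)}; count = 2; Bézout bound = 2.

deg(f) = 1, deg(g) = 2, so Bézout bound = 2.
Scan x ∈ F_5. For each x, list the y ∈ F_5 with f(x, y) ≡ 0 and those with g(x, y) ≡ 0 (mod 5); the common zeros in that column are the intersection.
  x = 0: f ≡ 0 at y ∈ ∅; g ≡ 0 at y ∈ {2, 3}; common: ∅.
  x = 1: f ≡ 0 at y ∈ ∅; g ≡ 0 at y ∈ ∅; common: ∅.
  x = 2: f ≡ 0 at y ∈ {0, 1, 2, 3, 4}; g ≡ 0 at y ∈ {0, 1}; common: {0, 1}.
  x = 3: f ≡ 0 at y ∈ ∅; g ≡ 0 at y ∈ ∅; common: ∅.
  x = 4: f ≡ 0 at y ∈ ∅; g ≡ 0 at y ∈ ∅; common: ∅.
Collecting: common zeros = {(2, 0), (2, 1)}, so the count is 2.
Comparison with the Bézout bound: 2 ≤ 2 = deg(f)·deg(g), as expected for curves with no common component (the bound is attained).


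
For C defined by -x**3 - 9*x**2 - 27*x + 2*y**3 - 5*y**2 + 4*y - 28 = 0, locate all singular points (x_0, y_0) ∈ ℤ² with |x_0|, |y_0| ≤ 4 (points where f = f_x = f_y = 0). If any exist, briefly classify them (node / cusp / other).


Singular points: {(-3, 1)}; classification: cusp.

Compute partial derivatives:
  f_x = -3*x**2 - 18*x - 27.
  f_y = 6*y**2 - 10*y + 4.
Scan x_0 ∈ {−4, ..., 4}. For each x_0, f_y(x_0, y) is a polynomial in y; find its integer roots y ∈ {−4, ..., 4}, then test f_x and f at those candidates.
  x = -4: f_y(-4, y) = 6*y**2 - 10*y + 4; vanishes at y ∈ {1}. (-4, 1): f_x = -3 ≠ 0.
  x = -3: f_y(-3, y) = 6*y**2 - 10*y + 4; vanishes at y ∈ {1}. (-3, 1): f_x = 0, f = 0 — SINGULAR.
  x = -2: f_y(-2, y) = 6*y**2 - 10*y + 4; vanishes at y ∈ {1}. (-2, 1): f_x = -3 ≠ 0.
  x = -1: f_y(-1, y) = 6*y**2 - 10*y + 4; vanishes at y ∈ {1}. (-1, 1): f_x = -12 ≠ 0.
  x = 0: f_y(0, y) = 6*y**2 - 10*y + 4; vanishes at y ∈ {1}. (0, 1): f_x = -27 ≠ 0.
  x = 1: f_y(1, y) = 6*y**2 - 10*y + 4; vanishes at y ∈ {1}. (1, 1): f_x = -48 ≠ 0.
  x = 2: f_y(2, y) = 6*y**2 - 10*y + 4; vanishes at y ∈ {1}. (2, 1): f_x = -75 ≠ 0.
  x = 3: f_y(3, y) = 6*y**2 - 10*y + 4; vanishes at y ∈ {1}. (3, 1): f_x = -108 ≠ 0.
  x = 4: f_y(4, y) = 6*y**2 - 10*y + 4; vanishes at y ∈ {1}. (4, 1): f_x = -147 ≠ 0.
Only singular point on the grid: (-3, 1).
Classify: substitute x = -3 + u, y = 1 + v and expand: f = -u**3 + 2*v**3 + v**2.
No constant or linear terms (consistent with a singular point). Quadratic part: v**2. Cubic part: -u**3 + 2*v**3.
The quadratic part v**2 is a perfect square, so there is a single (double) tangent line v = 0, i.e. y = 1. Restricting the cubic part to that line (v = 0) leaves -u**3 ≠ 0, so f is not divisible by v and the branch is v² ≈ u**3 to lowest order — this is a cusp.
Classification: cusp.


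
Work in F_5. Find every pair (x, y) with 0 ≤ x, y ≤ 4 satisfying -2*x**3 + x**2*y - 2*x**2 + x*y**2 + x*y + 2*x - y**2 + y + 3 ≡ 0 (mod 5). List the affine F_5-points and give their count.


Affine F_5-points: {(1, 3), (4, 1), (4, 2)}; count = 3.

For each of the 25 pairs (x, y) ∈ F_5², evaluate f(x, y) mod 5. Record the zeros.
  x = 0: [0↦3, 1↦3, 2↦1, 3↦2, 4↦1]  zeros at y ∈ ∅
  x = 1: [0↦1, 1↦4, 2↦2, 3↦0, 4↦3]  zeros at y ∈ {3}
  x = 2: [0↦3, 1↦1, 2↦1, 3↦3, 4↦2]  zeros at y ∈ ∅
  x = 3: [0↦2, 1↦2, 2↦1, 3↦4, 4↦1]  zeros at y ∈ ∅
  x = 4: [0↦1, 1↦0, 2↦0, 3↦1, 4↦3]  zeros at y ∈ {1, 2}
Collecting zeros: affine points = {(1, 3), (4, 1), (4, 2)}.
Total count |C(F_5)_aff| = 3.


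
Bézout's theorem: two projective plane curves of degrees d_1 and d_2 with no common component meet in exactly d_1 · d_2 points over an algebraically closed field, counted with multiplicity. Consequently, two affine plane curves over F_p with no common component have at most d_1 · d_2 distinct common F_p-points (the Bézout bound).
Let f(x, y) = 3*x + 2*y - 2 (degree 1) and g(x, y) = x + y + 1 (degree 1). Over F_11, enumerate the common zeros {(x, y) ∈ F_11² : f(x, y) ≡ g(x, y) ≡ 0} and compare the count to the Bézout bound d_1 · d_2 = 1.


Common zeros: {(4, 6)}; count = 1; Bézout bound = 1.

deg(f) = 1, deg(g) = 1, so Bézout bound = 1.
Scan x ∈ F_11. For each x, list the y ∈ F_11 with f(x, y) ≡ 0 and those with g(x, y) ≡ 0 (mod 11); the common zeros in that column are the intersection.
  x = 0: f ≡ 0 at y ∈ {1}; g ≡ 0 at y ∈ {10}; common: ∅.
  x = 1: f ≡ 0 at y ∈ {5}; g ≡ 0 at y ∈ {9}; common: ∅.
  x = 2: f ≡ 0 at y ∈ {9}; g ≡ 0 at y ∈ {8}; common: ∅.
  x = 3: f ≡ 0 at y ∈ {2}; g ≡ 0 at y ∈ {7}; common: ∅.
  x = 4: f ≡ 0 at y ∈ {6}; g ≡ 0 at y ∈ {6}; common: {6}.
  x = 5: f ≡ 0 at y ∈ {10}; g ≡ 0 at y ∈ {5}; common: ∅.
  x = 6: f ≡ 0 at y ∈ {3}; g ≡ 0 at y ∈ {4}; common: ∅.
  x = 7: f ≡ 0 at y ∈ {7}; g ≡ 0 at y ∈ {3}; common: ∅.
  x = 8: f ≡ 0 at y ∈ {0}; g ≡ 0 at y ∈ {2}; common: ∅.
  x = 9: f ≡ 0 at y ∈ {4}; g ≡ 0 at y ∈ {1}; common: ∅.
  x = 10: f ≡ 0 at y ∈ {8}; g ≡ 0 at y ∈ {0}; common: ∅.
Collecting: common zeros = {(4, 6)}, so the count is 1.
Comparison with the Bézout bound: 1 ≤ 1 = deg(f)·deg(g), as expected for curves with no common component (the bound is attained).


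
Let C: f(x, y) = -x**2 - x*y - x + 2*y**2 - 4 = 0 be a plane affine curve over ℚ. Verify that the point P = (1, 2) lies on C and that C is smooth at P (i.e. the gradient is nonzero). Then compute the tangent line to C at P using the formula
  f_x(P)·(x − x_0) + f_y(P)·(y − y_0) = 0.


Tangent line at P: -5*x + 7*y - 9 = 0.

Step 1: f(1, 2) = 0, so P lies on C.
Step 2: partial derivatives
  f_x(x, y) = -2*x - y - 1, f_y(x, y) = -x + 4*y.
  f_x(P) = -5, f_y(P) = 7 (gradient nonzero, so P is smooth).
Step 3: tangent line at P: -5·(x − 1) + 7·(y − 2) = 0.
Expanding: -5*x + 7*y - 9 = 0.


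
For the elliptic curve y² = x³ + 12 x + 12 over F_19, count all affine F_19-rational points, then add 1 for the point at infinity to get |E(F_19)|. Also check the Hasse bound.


Affine points = {(1, 5), (1, 14), (2, 5), (2, 14), (5, 8), (5, 11), (10, 7), (10, 12), (13, 3), (13, 16), (14, 6), (14, 13), (16, 5), (16, 14)}; affine count = 14; |E(F_19)| = 15.

Discriminant check: Δ ∝ 4a³ + 27b² = 4·12³ + 27·12² = 4·1728 + 27·144 ≡ 8 (mod 19). Nonzero ⇒ E is nonsingular.
For each x ∈ F_19, compute rhs = x³ + 12·x + 12 mod 19, then count y ∈ F_19 with y² ≡ rhs.
  x = 0: rhs = 12, matching y values: none (0 points).
  x = 1: rhs = 6, matching y values: 5, 14 (2 points).
  x = 2: rhs = 6, matching y values: 5, 14 (2 points).
  x = 3: rhs = 18, matching y values: none (0 points).
  x = 4: rhs = 10, matching y values: none (0 points).
  x = 5: rhs = 7, matching y values: 8, 11 (2 points).
  x = 6: rhs = 15, matching y values: none (0 points).
  x = 7: rhs = 2, matching y values: none (0 points).
  x = 8: rhs = 12, matching y values: none (0 points).
  x = 9: rhs = 13, matching y values: none (0 points).
  x = 10: rhs = 11, matching y values: 7, 12 (2 points).
  x = 11: rhs = 12, matching y values: none (0 points).
  x = 12: rhs = 3, matching y values: none (0 points).
  x = 13: rhs = 9, matching y values: 3, 16 (2 points).
  x = 14: rhs = 17, matching y values: 6, 13 (2 points).
  x = 15: rhs = 14, matching y values: none (0 points).
  x = 16: rhs = 6, matching y values: 5, 14 (2 points).
  x = 17: rhs = 18, matching y values: none (0 points).
  x = 18: rhs = 18, matching y values: none (0 points).
Total affine count: 14.
Full point count |E(F_19)| = 14 + 1 = 15.
Hasse bound: |15 − (19+1)| = |-5| = 5 ≤ 2√19 ≈ 8.7178 ✓.


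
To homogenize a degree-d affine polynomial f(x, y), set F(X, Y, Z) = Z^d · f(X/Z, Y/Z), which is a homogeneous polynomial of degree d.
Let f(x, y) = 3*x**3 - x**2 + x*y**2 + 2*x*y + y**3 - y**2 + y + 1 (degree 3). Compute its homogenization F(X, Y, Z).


F(X, Y, Z) = 3*X**3 - X**2*Z + X*Y**2 + 2*X*Y*Z + Y**3 - Y**2*Z + Y*Z**2 + Z**3

deg(f) = 3.
Substitute x = X/Z, y = Y/Z into f, then multiply by Z^3.
  monomial 3·x^3·y^0 ↦ 3·X^3·Y^0·Z^0.
  monomial -1·x^2·y^0 ↦ -1·X^2·Y^0·Z^1.
  monomial 1·x^1·y^2 ↦ 1·X^1·Y^2·Z^0.
  monomial 2·x^1·y^1 ↦ 2·X^1·Y^1·Z^1.
  monomial 1·x^0·y^3 ↦ 1·X^0·Y^3·Z^0.
  monomial -1·x^0·y^2 ↦ -1·X^0·Y^2·Z^1.
  monomial 1·x^0·y^1 ↦ 1·X^0·Y^1·Z^2.
  monomial 1·x^0·y^0 ↦ 1·X^0·Y^0·Z^3.
Collecting: F(X, Y, Z) = 3*X**3 - X**2*Z + X*Y**2 + 2*X*Y*Z + Y**3 - Y**2*Z + Y*Z**2 + Z**3.


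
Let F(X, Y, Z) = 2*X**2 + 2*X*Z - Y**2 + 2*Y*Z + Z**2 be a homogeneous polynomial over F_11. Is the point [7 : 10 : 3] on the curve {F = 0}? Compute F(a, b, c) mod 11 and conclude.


F(7,10,3) ≡ 10 (mod 11); P is NOT on the curve.

Evaluate F(7, 10, 3) term-by-term (mod 11).
  2*X**2 ↦ 2·49·1·1 = 98
  2*X*Z ↦ 2·7·1·3 = 42
  -Y**2 ↦ -1·1·100·1 = -100
  2*Y*Z ↦ 2·1·10·3 = 60
  Z**2 ↦ 1·1·1·9 = 9
Sum: F(7, 10, 3) = (98) + (42) + (-100) + (60) + (9) = 109.
Reducing mod 11: 109 ≡ 10 (mod 11).
Since F(a, b, c) ≡ 10 ≠ 0 (mod 11), P does NOT lie on the curve.


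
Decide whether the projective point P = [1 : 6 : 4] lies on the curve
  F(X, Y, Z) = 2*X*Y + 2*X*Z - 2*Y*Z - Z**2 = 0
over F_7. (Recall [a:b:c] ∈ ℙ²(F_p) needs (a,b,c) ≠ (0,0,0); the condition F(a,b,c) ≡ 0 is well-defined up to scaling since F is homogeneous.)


F(1,6,4) ≡ 5 (mod 7); P is NOT on the curve.

Evaluate F(1, 6, 4) term-by-term (mod 7).
  2*X*Y ↦ 2·1·6·1 = 12
  2*X*Z ↦ 2·1·1·4 = 8
  -2*Y*Z ↦ -2·1·6·4 = -48
  -Z**2 ↦ -1·1·1·16 = -16
Sum: F(1, 6, 4) = (12) + (8) + (-48) + (-16) = -44.
Reducing mod 7: -44 ≡ 5 (mod 7).
Since F(a, b, c) ≡ 5 ≠ 0 (mod 7), P does NOT lie on the curve.


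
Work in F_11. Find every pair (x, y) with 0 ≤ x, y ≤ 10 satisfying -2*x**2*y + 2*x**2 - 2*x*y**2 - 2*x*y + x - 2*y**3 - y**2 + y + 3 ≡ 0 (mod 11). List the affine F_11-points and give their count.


Affine F_11-points: {(2, 8), (3, 2), (3, 4), (3, 7), (4, 1), (7, 4), (7, 7), (7, 9), (8, 2), (9, 8), (10, 9)}; count = 11.

For each of the 121 pairs (x, y) ∈ F_11², evaluate f(x, y) mod 11. Record the zeros.
  x = 0: [0↦3, 1↦1, 2↦7, 3↦9, 4↦6, 5↦8, 6↦3, 7↦1, 8↦1, 9↦2, 10↦3]  zeros at y ∈ ∅
  x = 1: [0↦6, 1↦9, 2↦5, 3↦4, 4↦5, 5↦7, 6↦9, 7↦10, 8↦9, 9↦5, 10↦8]  zeros at y ∈ ∅
  x = 2: [0↦2, 1↦6, 2↦10, 3↦2, 4↦3, 5↦1, 6↦6, 7↦6, 8↦0, 9↦9, 10↦10]  zeros at y ∈ {8}
  x = 3: [0↦2, 1↦3, 2↦0, 3↦3, 4↦0, 5↦1, 6↦5, 7↦0, 8↦7, 9↦3, 10↦9]  zeros at y ∈ {2, 4, 7}
  x = 4: [0↦6, 1↦0, 2↦8, 3↦7, 4↦7, 5↦7, 6↦6, 7↦3, 8↦8, 9↦9, 10↦5]  zeros at y ∈ {1}
  x = 5: [0↦3, 1↦8, 2↦1, 3↦3, 4↦2, 5↦8, 6↦9, 7↦4, 8↦3, 9↦5, 10↦9]  zeros at y ∈ ∅
  x = 6: [0↦4, 1↦5, 2↦1, 3↦2, 4↦7, 5↦4, 6↦3, 7↦3, 8↦3, 9↦2, 10↦10]  zeros at y ∈ ∅
  x = 7: [0↦9, 1↦2, 2↦8, 3↦4, 4↦0, 5↦6, 6↦10, 7↦0, 8↦8, 9↦0, 10↦8]  zeros at y ∈ {4, 7, 9}
  x = 8: [0↦7, 1↦10, 2↦0, 3↦9, 4↦3, 5↦3, 6↦8, 7↦6, 8↦7, 9↦10, 10↦3]  zeros at y ∈ {2}
  x = 9: [0↦9, 1↦7, 2↦10, 3↦6, 4↦5, 5↦6, 6↦8, 7↦10, 8↦0, 9↦10, 10↦6]  zeros at y ∈ {8}
  x = 10: [0↦4, 1↦4, 2↦5, 3↦6, 4↦6, 5↦4, 6↦10, 7↦1, 8↦9, 9↦0, 10↦6]  zeros at y ∈ {9}
Collecting zeros: affine points = {(2, 8), (3, 2), (3, 4), (3, 7), (4, 1), (7, 4), (7, 7), (7, 9), (8, 2), (9, 8), (10, 9)}.
Total count |C(F_11)_aff| = 11.


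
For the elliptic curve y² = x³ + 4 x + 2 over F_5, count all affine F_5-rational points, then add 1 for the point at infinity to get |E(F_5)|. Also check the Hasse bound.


Affine points = {(3, 1), (3, 4)}; affine count = 2; |E(F_5)| = 3.

Discriminant check: Δ ∝ 4a³ + 27b² = 4·4³ + 27·2² = 4·64 + 27·4 ≡ 4 (mod 5). Nonzero ⇒ E is nonsingular.
For each x ∈ F_5, compute rhs = x³ + 4·x + 2 mod 5, then count y ∈ F_5 with y² ≡ rhs.
  x = 0: rhs = 2, matching y values: none (0 points).
  x = 1: rhs = 2, matching y values: none (0 points).
  x = 2: rhs = 3, matching y values: none (0 points).
  x = 3: rhs = 1, matching y values: 1, 4 (2 points).
  x = 4: rhs = 2, matching y values: none (0 points).
Total affine count: 2.
Full point count |E(F_5)| = 2 + 1 = 3.
Hasse bound: |3 − (5+1)| = |-3| = 3 ≤ 2√5 ≈ 4.4721 ✓.


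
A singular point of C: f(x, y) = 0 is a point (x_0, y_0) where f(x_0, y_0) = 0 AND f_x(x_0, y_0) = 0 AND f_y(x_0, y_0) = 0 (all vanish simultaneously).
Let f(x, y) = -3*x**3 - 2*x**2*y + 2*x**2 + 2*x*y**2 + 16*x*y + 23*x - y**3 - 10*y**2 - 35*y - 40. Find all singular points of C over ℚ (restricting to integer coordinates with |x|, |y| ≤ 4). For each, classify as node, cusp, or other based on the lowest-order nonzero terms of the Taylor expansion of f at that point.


Singular points: {(1, -3)}; classification: node.

Compute partial derivatives:
  f_x = -9*x**2 - 4*x*y + 4*x + 2*y**2 + 16*y + 23.
  f_y = -2*x**2 + 4*x*y + 16*x - 3*y**2 - 20*y - 35.
Scan x_0 ∈ {−4, ..., 4}. For each x_0, f_y(x_0, y) is a polynomial in y; find its integer roots y ∈ {−4, ..., 4}, then test f_x and f at those candidates.
  x = -4: f_y(-4, y) = -3*y**2 - 36*y - 131; no integer root y with |y| ≤ 4.
  x = -3: f_y(-3, y) = -3*y**2 - 32*y - 101; no integer root y with |y| ≤ 4.
  x = -2: f_y(-2, y) = -3*y**2 - 28*y - 75; no integer root y with |y| ≤ 4.
  x = -1: f_y(-1, y) = -3*y**2 - 24*y - 53; no integer root y with |y| ≤ 4.
  x = 0: f_y(0, y) = -3*y**2 - 20*y - 35; no integer root y with |y| ≤ 4.
  x = 1: f_y(1, y) = -3*y**2 - 16*y - 21; vanishes at y ∈ {-3}. (1, -3): f_x = 0, f = 0 — SINGULAR.
  x = 2: f_y(2, y) = -3*y**2 - 12*y - 11; no integer root y with |y| ≤ 4.
  x = 3: f_y(3, y) = -3*y**2 - 8*y - 5; vanishes at y ∈ {-1}. (3, -1): f_x = -48 ≠ 0.
  x = 4: f_y(4, y) = -3*y**2 - 4*y - 3; no integer root y with |y| ≤ 4.
Only singular point on the grid: (1, -3).
Classify: substitute x = 1 + u, y = -3 + v and expand: f = -3*u**3 - 2*u**2*v - u**2 + 2*u*v**2 - v**3 + v**2.
No constant or linear terms (consistent with a singular point). Quadratic part: -u**2 + v**2. Cubic part: -3*u**3 - 2*u**2*v + 2*u*v**2 - v**3.
The quadratic part v**2 - u**2 = (v − u)(v + u) splits into two distinct linear factors, so there are two distinct tangent lines y − -3 = ±(x − 1) — this is a node (ordinary double point).
Classification: node.


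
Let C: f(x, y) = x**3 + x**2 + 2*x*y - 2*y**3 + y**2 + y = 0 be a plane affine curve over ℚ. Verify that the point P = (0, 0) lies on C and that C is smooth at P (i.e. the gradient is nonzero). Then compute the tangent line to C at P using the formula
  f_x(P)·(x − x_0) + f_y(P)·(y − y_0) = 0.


Tangent line at P: y = 0.

Step 1: f(0, 0) = 0, so P lies on C.
Step 2: partial derivatives
  f_x(x, y) = 3*x**2 + 2*x + 2*y, f_y(x, y) = 2*x - 6*y**2 + 2*y + 1.
  f_x(P) = 0, f_y(P) = 1 (gradient nonzero, so P is smooth).
Step 3: tangent line at P: 0·(x − 0) + 1·(y − 0) = 0.
Expanding: y = 0.


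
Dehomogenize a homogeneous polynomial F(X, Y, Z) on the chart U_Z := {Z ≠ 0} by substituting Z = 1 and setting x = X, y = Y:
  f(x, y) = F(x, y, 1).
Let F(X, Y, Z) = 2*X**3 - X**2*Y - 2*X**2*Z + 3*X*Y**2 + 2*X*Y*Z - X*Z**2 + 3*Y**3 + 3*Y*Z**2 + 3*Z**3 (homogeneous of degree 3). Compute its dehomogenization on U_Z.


f(x, y) = 2*x**3 - x**2*y - 2*x**2 + 3*x*y**2 + 2*x*y - x + 3*y**3 + 3*y + 3

On U_Z we set Z = 1. Each monomial c·X^i·Y^j·Z^k in F becomes c·x^i·y^j·1^k = c·x^i·y^j.
Substituting Z = 1: F(X, Y, 1) = 2*x**3 - x**2*y - 2*x**2 + 3*x*y**2 + 2*x*y - x + 3*y**3 + 3*y + 3.
Note: deg(f) ≤ deg(F) = 3; strict inequality happens when F is divisible by Z (lost terms).


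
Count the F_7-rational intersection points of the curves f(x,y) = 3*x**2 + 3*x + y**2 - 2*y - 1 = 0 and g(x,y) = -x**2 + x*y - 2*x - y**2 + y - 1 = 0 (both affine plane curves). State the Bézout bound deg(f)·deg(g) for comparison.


Common zeros: {(0, 5)}; count = 1; Bézout bound = 4.

deg(f) = 2, deg(g) = 2, so Bézout bound = 4.
Scan x ∈ F_7. For each x, list the y ∈ F_7 with f(x, y) ≡ 0 and those with g(x, y) ≡ 0 (mod 7); the common zeros in that column are the intersection.
  x = 0: f ≡ 0 at y ∈ {4, 5}; g ≡ 0 at y ∈ {3, 5}; common: {5}.
  x = 1: f ≡ 0 at y ∈ ∅; g ≡ 0 at y ∈ {3, 6}; common: ∅.
  x = 2: f ≡ 0 at y ∈ ∅; g ≡ 0 at y ∈ {1, 2}; common: ∅.
  x = 3: f ≡ 0 at y ∈ {0, 2}; g ≡ 0 at y ∈ {5, 6}; common: ∅.
  x = 4: f ≡ 0 at y ∈ ∅; g ≡ 0 at y ∈ {1, 4}; common: ∅.
  x = 5: f ≡ 0 at y ∈ ∅; g ≡ 0 at y ∈ {2, 4}; common: ∅.
  x = 6: f ≡ 0 at y ∈ {4, 5}; g ≡ 0 at y ∈ {0}; common: ∅.
Collecting: common zeros = {(0, 5)}, so the count is 1.
Comparison with the Bézout bound: 1 ≤ 4 = deg(f)·deg(g), as expected for curves with no common component (the affine F_7-count falls short of the bound because intersections may lie at infinity, over extension fields, or carry multiplicity).


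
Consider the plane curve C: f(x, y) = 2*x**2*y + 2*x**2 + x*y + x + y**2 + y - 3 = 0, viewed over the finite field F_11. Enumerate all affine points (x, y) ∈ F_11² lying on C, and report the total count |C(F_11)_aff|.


Affine F_11-points: {(1, 0), (1, 7), (2, 2), (2, 9), (3, 2), (3, 9), (4, 0), (4, 7), (6, 4), (6, 5), (7, 1), (7, 3), (9, 1), (9, 3), (10, 4), (10, 5)}; count = 16.

For each of the 121 pairs (x, y) ∈ F_11², evaluate f(x, y) mod 11. Record the zeros.
  x = 0: [0↦8, 1↦10, 2↦3, 3↦9, 4↦6, 5↦5, 6↦6, 7↦9, 8↦3, 9↦10, 10↦8]  zeros at y ∈ ∅
  x = 1: [0↦0, 1↦5, 2↦1, 3↦10, 4↦10, 5↦1, 6↦5, 7↦0, 8↦8, 9↦7, 10↦8]  zeros at y ∈ {0, 7}
  x = 2: [0↦7, 1↦8, 2↦0, 3↦5, 4↦1, 5↦10, 6↦10, 7↦1, 8↦5, 9↦0, 10↦8]  zeros at y ∈ {2, 9}
  x = 3: [0↦7, 1↦8, 2↦0, 3↦5, 4↦1, 5↦10, 6↦10, 7↦1, 8↦5, 9↦0, 10↦8]  zeros at y ∈ {2, 9}
  x = 4: [0↦0, 1↦5, 2↦1, 3↦10, 4↦10, 5↦1, 6↦5, 7↦0, 8↦8, 9↦7, 10↦8]  zeros at y ∈ {0, 7}
  x = 5: [0↦8, 1↦10, 2↦3, 3↦9, 4↦6, 5↦5, 6↦6, 7↦9, 8↦3, 9↦10, 10↦8]  zeros at y ∈ ∅
  x = 6: [0↦9, 1↦1, 2↦6, 3↦2, 4↦0, 5↦0, 6↦2, 7↦6, 8↦1, 9↦9, 10↦8]  zeros at y ∈ {4, 5}
  x = 7: [0↦3, 1↦0, 2↦10, 3↦0, 4↦3, 5↦8, 6↦4, 7↦2, 8↦2, 9↦4, 10↦8]  zeros at y ∈ {1, 3}
  x = 8: [0↦1, 1↦7, 2↦4, 3↦3, 4↦4, 5↦7, 6↦1, 7↦8, 8↦6, 9↦6, 10↦8]  zeros at y ∈ ∅
  x = 9: [0↦3, 1↦0, 2↦10, 3↦0, 4↦3, 5↦8, 6↦4, 7↦2, 8↦2, 9↦4, 10↦8]  zeros at y ∈ {1, 3}
  x = 10: [0↦9, 1↦1, 2↦6, 3↦2, 4↦0, 5↦0, 6↦2, 7↦6, 8↦1, 9↦9, 10↦8]  zeros at y ∈ {4, 5}
Collecting zeros: affine points = {(1, 0), (1, 7), (2, 2), (2, 9), (3, 2), (3, 9), (4, 0), (4, 7), (6, 4), (6, 5), (7, 1), (7, 3), (9, 1), (9, 3), (10, 4), (10, 5)}.
Total count |C(F_11)_aff| = 16.


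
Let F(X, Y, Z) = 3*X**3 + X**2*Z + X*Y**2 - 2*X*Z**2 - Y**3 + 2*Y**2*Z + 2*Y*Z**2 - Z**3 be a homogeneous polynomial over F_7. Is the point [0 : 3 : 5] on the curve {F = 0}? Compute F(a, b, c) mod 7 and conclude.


F(0,3,5) ≡ 4 (mod 7); P is NOT on the curve.

Evaluate F(0, 3, 5) term-by-term (mod 7).
  3*X**3 ↦ 3·0·1·1 = 0
  X**2*Z ↦ 1·0·1·5 = 0
  X*Y**2 ↦ 1·0·9·1 = 0
  -2*X*Z**2 ↦ -2·0·1·25 = 0
  -Y**3 ↦ -1·1·27·1 = -27
  2*Y**2*Z ↦ 2·1·9·5 = 90
  2*Y*Z**2 ↦ 2·1·3·25 = 150
  -Z**3 ↦ -1·1·1·125 = -125
Sum: F(0, 3, 5) = (0) + (0) + (0) + (0) + (-27) + (90) + (150) + (-125) = 88.
Reducing mod 7: 88 ≡ 4 (mod 7).
Since F(a, b, c) ≡ 4 ≠ 0 (mod 7), P does NOT lie on the curve.
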